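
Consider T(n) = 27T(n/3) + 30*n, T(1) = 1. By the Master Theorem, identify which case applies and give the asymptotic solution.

a=27, b=3, f(n)=30*n.
log_3(27) = 3 > 1.
Since f(n) = O(n^1) is polynomially smaller than n^3, Case 1 applies.
T(n) = Theta(n^3).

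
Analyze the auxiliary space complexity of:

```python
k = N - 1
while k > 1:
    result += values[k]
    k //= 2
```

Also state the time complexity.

Space complexity: O(1).
Only a constant amount of auxiliary storage is used; nothing grows with n.
Time complexity: O(log n).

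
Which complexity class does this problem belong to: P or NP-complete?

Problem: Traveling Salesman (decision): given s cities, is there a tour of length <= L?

This problem is NP-complete: reduces from Hamiltonian Cycle.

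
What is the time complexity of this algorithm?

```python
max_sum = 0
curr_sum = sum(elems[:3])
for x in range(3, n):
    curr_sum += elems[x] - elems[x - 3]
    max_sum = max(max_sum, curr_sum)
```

Time complexity: O(n).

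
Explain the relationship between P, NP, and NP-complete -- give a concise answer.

P: solvable in polynomial time. NP: verifiable in polynomial time. NP-complete: in NP and at least as hard as every problem in NP (via polynomial reduction). P is a subset of NP. If any NP-complete problem is in P, then P = NP.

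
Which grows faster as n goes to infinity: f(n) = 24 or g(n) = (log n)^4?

g(n) = (log n)^4 grows faster: any unbounded function dominates a constant.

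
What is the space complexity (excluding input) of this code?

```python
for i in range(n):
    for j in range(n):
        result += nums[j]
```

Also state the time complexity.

Space complexity: O(1).
Only a constant amount of auxiliary storage is used; nothing grows with n.
Time complexity: O(n^2).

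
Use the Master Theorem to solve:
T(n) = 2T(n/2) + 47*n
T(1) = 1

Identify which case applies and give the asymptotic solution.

a=2, b=2, f(n)=47*n.
log_2(2) = 1, so n^(log_b(a)) = n.
f(n) = Theta(n), so Case 2 applies.
T(n) = Theta(n log n).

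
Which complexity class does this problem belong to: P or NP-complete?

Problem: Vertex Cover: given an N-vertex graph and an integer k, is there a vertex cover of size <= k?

This problem is NP-complete: one of Karp's 21 NP-complete problems (with k part of the input; for any fixed constant k it is in P).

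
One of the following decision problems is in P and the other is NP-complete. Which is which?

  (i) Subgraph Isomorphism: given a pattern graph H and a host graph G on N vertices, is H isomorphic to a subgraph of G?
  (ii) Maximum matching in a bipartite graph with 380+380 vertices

(i) is NP-complete: generalizes Clique and Hamiltonian Path (pattern size is part of the input).
(ii) is P: Hopcroft-Karp runs in O(E sqrt(V)).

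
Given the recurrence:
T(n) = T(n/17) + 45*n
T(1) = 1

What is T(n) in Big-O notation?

Geometric series: 45*n*(1 + 1/17 + 1/17^2 + ...) = O(n). T(n) = O(n).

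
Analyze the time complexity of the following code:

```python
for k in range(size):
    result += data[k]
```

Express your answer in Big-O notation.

Time complexity: O(n).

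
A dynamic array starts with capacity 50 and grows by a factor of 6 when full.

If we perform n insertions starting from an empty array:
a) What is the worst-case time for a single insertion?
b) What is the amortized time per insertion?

(a) Worst-case single insertion: O(n) -- when the array is full at capacity c, the resize copies all c elements, and c can be Theta(n).
(b) Resizes happen at sizes 50, 300, 1800, ... Total copy cost for n insertions: 50 + 300 + ... = O(n) (geometric series with ratio 1/6). Amortized cost per insertion: O(n)/n = O(1).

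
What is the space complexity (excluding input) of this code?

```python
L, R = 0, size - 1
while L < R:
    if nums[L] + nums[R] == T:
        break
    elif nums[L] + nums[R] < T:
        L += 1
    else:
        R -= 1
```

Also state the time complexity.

Space complexity: O(1).
Only a constant amount of auxiliary storage is used; nothing grows with n.
Time complexity: O(n).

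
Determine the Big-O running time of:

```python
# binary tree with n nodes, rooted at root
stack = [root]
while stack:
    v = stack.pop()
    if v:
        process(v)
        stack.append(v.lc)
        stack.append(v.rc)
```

Time complexity: O(n).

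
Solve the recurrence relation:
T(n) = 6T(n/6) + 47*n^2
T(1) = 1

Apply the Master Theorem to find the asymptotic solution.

a=6, b=6, f(n)=47*n^2. log_6(6) = 1 < 2. Case 3: T(n) = O(n^2).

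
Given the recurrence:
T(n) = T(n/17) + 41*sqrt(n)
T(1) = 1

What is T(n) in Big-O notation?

Each level contributes sqrt(n/17^k). Geometric series with ratio 1/sqrt(17) < 1 sums to O(sqrt(n)).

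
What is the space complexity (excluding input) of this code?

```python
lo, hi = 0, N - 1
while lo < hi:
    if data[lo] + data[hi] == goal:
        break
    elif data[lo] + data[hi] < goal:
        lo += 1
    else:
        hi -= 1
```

Space complexity: O(1).
Only a constant amount of auxiliary storage is used; nothing grows with n.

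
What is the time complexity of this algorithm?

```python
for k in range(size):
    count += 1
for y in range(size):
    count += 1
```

Time complexity: O(n).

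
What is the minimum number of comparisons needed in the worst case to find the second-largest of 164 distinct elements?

Lower bound: finding the max needs 164-1 comparisons. By the adversary weight-doubling argument, the max must personally win >= ceil(log_2(164)) = 8 comparisons; the 2nd-largest is among those 8 losers, needing 8-1 more comparisons. Total >= 164-1 + 8-1 = 170. A balanced knockout tournament achieves this.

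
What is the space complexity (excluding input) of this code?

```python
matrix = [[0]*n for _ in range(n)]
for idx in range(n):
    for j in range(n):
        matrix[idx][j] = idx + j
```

Space complexity: O(n^2).
A 2D structure of size n x n is allocated.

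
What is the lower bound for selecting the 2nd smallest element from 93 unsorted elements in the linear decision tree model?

Selecting the 2nd smallest of 93 elements requires Omega(n) comparisons. Every element must be compared at least once. The BFPRT algorithm achieves O(n), making this tight.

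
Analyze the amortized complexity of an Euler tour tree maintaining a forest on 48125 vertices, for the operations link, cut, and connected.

An Euler tour tree stores each tree's Euler tour as a balanced BST keyed by tour position. On 48125 vertices: link concatenates two tours via O(1) splits/joins of size <= 2*48125 (O(log n)); cut splits the tour at the two occurrences of the edge (O(log n)); connected compares BST roots (O(log n) to find the root). All O(log n) amortized.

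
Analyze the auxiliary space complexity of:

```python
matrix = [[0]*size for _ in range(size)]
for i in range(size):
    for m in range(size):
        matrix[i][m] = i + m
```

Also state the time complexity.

Space complexity: O(n^2).
A 2D structure of size n x n is allocated.
Time complexity: O(n^2).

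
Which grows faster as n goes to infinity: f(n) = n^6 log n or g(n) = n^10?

g(n) = n^10 grows faster: n^10 / (n^6 log n) = n^4/log n -> infinity.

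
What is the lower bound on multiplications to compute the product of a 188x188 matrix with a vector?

A 188x188 matrix-vector product has 188 inner products of length 188. Output depends on all 188^2 = 35344 matrix entries. At least 35344 multiplications needed.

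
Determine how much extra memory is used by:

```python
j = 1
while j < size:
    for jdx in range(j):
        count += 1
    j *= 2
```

Space complexity: O(1).
Only a constant amount of auxiliary storage is used; nothing grows with n.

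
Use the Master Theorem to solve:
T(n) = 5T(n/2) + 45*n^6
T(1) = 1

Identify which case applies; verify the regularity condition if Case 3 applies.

a=5, b=2, f(n)=45*n^6.
log_2(5) = 2.322 < 6.
f(n) = Omega(n^(2.322+epsilon)) for some epsilon > 0, so Case 3 is the candidate.
Regularity: a*f(n/b) = 5*45*(n/2)^6 = (5/64)*45*n^6 <= c*f(n) with c = 5/64 < 1. Satisfied.
Case 3: T(n) = Theta(n^6).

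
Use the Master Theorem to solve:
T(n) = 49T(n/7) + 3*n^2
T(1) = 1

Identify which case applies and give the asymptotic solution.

a=49, b=7, f(n)=3*n^2.
log_7(49) = 2, so n^(log_b(a)) = n^2.
f(n) = Theta(n^2), so Case 2 applies.
T(n) = Theta(n^2 log n).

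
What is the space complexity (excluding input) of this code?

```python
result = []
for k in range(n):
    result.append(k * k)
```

Space complexity: O(n).
Auxiliary storage grows linearly with the input size n in the worst case.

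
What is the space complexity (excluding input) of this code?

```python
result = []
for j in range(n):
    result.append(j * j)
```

Space complexity: O(n).
Auxiliary storage grows linearly with the input size n in the worst case.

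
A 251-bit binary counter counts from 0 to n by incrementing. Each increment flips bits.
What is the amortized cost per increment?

Bit i flips every 2^i increments. Total flips over n increments: sum_{i=0}^{251} n/2^i < 2n. Amortized cost: 2n/n = O(1).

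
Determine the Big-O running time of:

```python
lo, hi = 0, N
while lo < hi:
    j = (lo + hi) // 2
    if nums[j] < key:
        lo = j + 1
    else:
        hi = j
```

Time complexity: O(log n).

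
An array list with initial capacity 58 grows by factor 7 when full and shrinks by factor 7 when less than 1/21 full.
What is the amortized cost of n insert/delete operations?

Using potential function Phi = |7*size - capacity|. Resizing costs are offset by potential release. Amortized O(1) per operation.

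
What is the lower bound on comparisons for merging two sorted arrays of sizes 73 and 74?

Adversary argument: with sizes 73 and 74 (differing by at most 1), interleave the two arrays so that every consecutive pair in the output comes from different inputs. Then each of the 146 adjacent output pairs must be directly compared, or the algorithm cannot determine their relative order. So 146 comparisons are necessary; standard merge achieves this.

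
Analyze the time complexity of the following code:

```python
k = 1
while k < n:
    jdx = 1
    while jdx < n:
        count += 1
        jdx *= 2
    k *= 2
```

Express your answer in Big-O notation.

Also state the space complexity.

Time complexity: O(log^2 n).
Space complexity: O(1).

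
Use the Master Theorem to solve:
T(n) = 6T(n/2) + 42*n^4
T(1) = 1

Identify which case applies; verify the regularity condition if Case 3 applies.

a=6, b=2, f(n)=42*n^4.
log_2(6) = 2.585 < 4.
f(n) = Omega(n^(2.585+epsilon)) for some epsilon > 0, so Case 3 is the candidate.
Regularity: a*f(n/b) = 6*42*(n/2)^4 = (6/16)*42*n^4 <= c*f(n) with c = 6/16 < 1. Satisfied.
Case 3: T(n) = Theta(n^4).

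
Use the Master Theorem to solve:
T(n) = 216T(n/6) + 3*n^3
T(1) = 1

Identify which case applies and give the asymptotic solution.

a=216, b=6, f(n)=3*n^3.
log_6(216) = 3, so n^(log_b(a)) = n^3.
f(n) = Theta(n^3), so Case 2 applies.
T(n) = Theta(n^3 log n).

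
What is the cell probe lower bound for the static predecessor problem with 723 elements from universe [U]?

The Patrascu-Thorup lower bound shows any data structure on n = 723 elements using O(n * polylog(n)) space requires Omega(log log U) query time. van Emde Boas trees achieve O(log log U) with O(U) space.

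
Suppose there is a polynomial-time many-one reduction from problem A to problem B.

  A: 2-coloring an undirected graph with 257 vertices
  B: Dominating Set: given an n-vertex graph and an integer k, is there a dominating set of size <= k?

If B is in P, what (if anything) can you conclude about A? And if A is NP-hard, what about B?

A poly-time reduction A <=_p B means any A-instance can be transformed to a B-instance in poly time.
If B is in P: compose the reduction with B's poly-time algorithm to solve A in poly time, so A is in P.
If A is NP-hard: every NP problem reduces to A, which reduces to B; composing reductions, every NP problem reduces to B, so B is NP-hard.
(Here in fact A is P and B is NP-complete.)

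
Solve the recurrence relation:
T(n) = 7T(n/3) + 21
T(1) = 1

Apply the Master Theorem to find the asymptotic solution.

a=7, b=3, f(n)=21. log_3(7) = 1.771. Case 1 of Master Theorem: T(n) = O(n^1.771).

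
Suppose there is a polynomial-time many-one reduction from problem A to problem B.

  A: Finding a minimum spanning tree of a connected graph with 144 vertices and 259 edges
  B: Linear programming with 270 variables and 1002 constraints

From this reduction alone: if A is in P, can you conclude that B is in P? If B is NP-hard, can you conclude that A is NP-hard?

A poly-time reduction A <=_p B transfers tractability DOWN (B easy => A easy) and hardness UP (A hard => B hard), not the reverse.
From A in P, the reduction alone does NOT give B in P: any problem in P trivially reduces to SAT, yet SAT is not known to be in P.
From B NP-hard, the reduction alone does NOT give A NP-hard: again, easy problems reduce to hard ones.
(Here in fact A is P and B is P.)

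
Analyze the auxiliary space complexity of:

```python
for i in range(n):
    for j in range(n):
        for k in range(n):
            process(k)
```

Space complexity: O(1).
Only a constant amount of auxiliary storage is used; nothing grows with n.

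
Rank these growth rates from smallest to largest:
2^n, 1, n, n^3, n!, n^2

Ordered by growth rate: 1 < n < n^2 < n^3 < 2^n < n!.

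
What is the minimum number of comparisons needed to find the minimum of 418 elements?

Finding the minimum requires 417 comparisons, identical reasoning to finding the maximum. Each comparison eliminates one candidate.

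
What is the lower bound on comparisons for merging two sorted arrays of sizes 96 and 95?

Adversary argument: with sizes 96 and 95 (differing by at most 1), interleave the two arrays so that every consecutive pair in the output comes from different inputs. Then each of the 190 adjacent output pairs must be directly compared, or the algorithm cannot determine their relative order. So 190 comparisons are necessary; standard merge achieves this.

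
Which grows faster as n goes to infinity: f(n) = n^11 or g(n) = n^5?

f(n) = n^11 grows faster: n^11/n^5 = n^6 -> infinity.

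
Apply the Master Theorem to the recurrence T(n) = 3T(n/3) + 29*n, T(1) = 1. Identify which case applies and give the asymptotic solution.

a=3, b=3, f(n)=29*n.
log_3(3) = 1, so n^(log_b(a)) = n.
f(n) = Theta(n), so Case 2 applies.
T(n) = Theta(n log n).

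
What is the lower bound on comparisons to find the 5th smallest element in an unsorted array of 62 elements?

Finding the 5th smallest of 62 elements requires Omega(n) comparisons. Every element must participate in at least one comparison; otherwise it could be the 5th smallest.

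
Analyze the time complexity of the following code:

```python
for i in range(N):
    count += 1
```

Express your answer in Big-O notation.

Time complexity: O(n).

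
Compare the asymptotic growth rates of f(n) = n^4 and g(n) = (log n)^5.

f(n) = n^4 grows faster: any positive polynomial dominates any polylog.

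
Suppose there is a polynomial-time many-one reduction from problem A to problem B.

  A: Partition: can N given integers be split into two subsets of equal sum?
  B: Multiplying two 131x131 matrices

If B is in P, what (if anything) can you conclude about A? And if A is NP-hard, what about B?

A poly-time reduction A <=_p B means any A-instance can be transformed to a B-instance in poly time.
If B is in P: compose the reduction with B's poly-time algorithm to solve A in poly time, so A is in P.
If A is NP-hard: every NP problem reduces to A, which reduces to B; composing reductions, every NP problem reduces to B, so B is NP-hard.
(Here in fact A is NP-complete and B is in P, so no such reduction is known -- its existence would imply P = NP; the analysis concerns only what the assumed reduction would or would not let you conclude.)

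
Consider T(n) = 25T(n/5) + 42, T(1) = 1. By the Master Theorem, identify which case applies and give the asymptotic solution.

a=25, b=5, f(n)=42.
log_5(25) = 2 > 0.
Since f(n) = O(n^0) is polynomially smaller than n^2, Case 1 applies.
T(n) = Theta(n^2).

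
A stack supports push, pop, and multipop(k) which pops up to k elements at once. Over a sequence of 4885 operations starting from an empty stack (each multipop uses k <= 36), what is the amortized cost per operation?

Each element is pushed exactly once and popped at most once (whether by pop or as part of a multipop). So the total number of individual pops over the whole sequence is at most the number of pushes, which is at most 4885. Total work <= 2 * 4885, hence O(1) amortized per operation.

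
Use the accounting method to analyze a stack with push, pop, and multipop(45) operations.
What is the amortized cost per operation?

Assign 2 credits per push (1 for the push, 1 saved for a future pop). Each pop or element popped by multipop(45) uses 1 saved credit. Total credits never go negative, so amortized cost is O(1).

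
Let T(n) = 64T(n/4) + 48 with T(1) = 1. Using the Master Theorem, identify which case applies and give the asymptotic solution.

a=64, b=4, f(n)=48.
log_4(64) = 3 > 0.
Since f(n) = O(n^0) is polynomially smaller than n^3, Case 1 applies.
T(n) = Theta(n^3).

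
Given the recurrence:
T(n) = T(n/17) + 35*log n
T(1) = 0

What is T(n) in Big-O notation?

Each of the log_17(n) levels adds O(log n). T(n) = O(log^2 n).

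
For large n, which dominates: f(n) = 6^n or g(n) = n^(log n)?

f(n) = 6^n grows faster: take logs: log(n^(log n)) = (log n)^2, log(6^n) = n log 6; n dominates (log n)^2.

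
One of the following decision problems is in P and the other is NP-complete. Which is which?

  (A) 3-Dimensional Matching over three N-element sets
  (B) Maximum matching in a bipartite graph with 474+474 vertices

(A) is NP-complete: one of Karp's 21 NP-complete problems.
(B) is P: Hopcroft-Karp runs in O(E sqrt(V)).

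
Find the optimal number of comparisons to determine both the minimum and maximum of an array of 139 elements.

Naive approach: 276 comparisons (138 for max + 138 for min).
Optimal: Compare elements in pairs first (floor(n/2) = 69 comparisons), then find max among winners and min among losers (69 comparisons each).
Total: ceil(3n/2) - 2 = 207 comparisons. An adversary argument shows this is also a lower bound.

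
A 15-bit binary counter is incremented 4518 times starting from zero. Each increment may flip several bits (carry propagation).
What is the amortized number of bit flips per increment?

Bit i flips on every 2^i-th increment, so over 4518 increments bit i flips floor(4518/2^i) times. Summing over i: total flips < 2 * 4518. Amortized: < 2 = O(1) per increment.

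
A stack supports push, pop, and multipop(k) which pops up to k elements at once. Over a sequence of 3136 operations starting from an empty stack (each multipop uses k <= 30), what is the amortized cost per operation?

Each element is pushed exactly once and popped at most once (whether by pop or as part of a multipop). So the total number of individual pops over the whole sequence is at most the number of pushes, which is at most 3136. Total work <= 2 * 3136, hence O(1) amortized per operation.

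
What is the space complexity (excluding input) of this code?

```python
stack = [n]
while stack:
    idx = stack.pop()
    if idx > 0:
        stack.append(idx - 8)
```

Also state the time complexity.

Space complexity: O(1).
Only a constant amount of auxiliary storage is used; nothing grows with n.
Time complexity: O(n).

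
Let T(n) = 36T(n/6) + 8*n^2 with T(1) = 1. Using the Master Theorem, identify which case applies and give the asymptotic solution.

a=36, b=6, f(n)=8*n^2.
log_6(36) = 2, so n^(log_b(a)) = n^2.
f(n) = Theta(n^2), so Case 2 applies.
T(n) = Theta(n^2 log n).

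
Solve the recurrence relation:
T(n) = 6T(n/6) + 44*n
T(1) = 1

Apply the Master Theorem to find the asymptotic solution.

a=6, b=6, f(n)=44*n. log_6(6) = 1. Case 2: T(n) = O(n log n).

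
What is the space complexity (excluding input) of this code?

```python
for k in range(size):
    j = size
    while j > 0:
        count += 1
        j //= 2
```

Space complexity: O(1).
Only a constant amount of auxiliary storage is used; nothing grows with n.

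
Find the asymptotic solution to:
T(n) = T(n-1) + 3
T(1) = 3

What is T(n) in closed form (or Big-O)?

Unrolling: T(n) = T(n-1) + 3 = T(n-2) + 2*3 = ... = T(1) + (n-1)*3 = 3 + (n-1)*3 = 3n.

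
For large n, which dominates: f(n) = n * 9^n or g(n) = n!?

g(n) = n! grows faster: by Stirling n! ~ (n/e)^n sqrt(2*pi*n); (n/e)^n eventually dominates n * 9^n.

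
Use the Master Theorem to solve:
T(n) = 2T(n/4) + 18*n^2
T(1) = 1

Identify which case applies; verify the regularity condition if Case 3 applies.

a=2, b=4, f(n)=18*n^2.
log_4(2) = 0.5 < 2.
f(n) = Omega(n^(0.5+epsilon)) for some epsilon > 0, so Case 3 is the candidate.
Regularity: a*f(n/b) = 2*18*(n/4)^2 = (2/16)*18*n^2 <= c*f(n) with c = 2/16 < 1. Satisfied.
Case 3: T(n) = Theta(n^2).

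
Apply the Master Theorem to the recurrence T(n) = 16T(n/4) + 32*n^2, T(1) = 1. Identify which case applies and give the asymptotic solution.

a=16, b=4, f(n)=32*n^2.
log_4(16) = 2, so n^(log_b(a)) = n^2.
f(n) = Theta(n^2), so Case 2 applies.
T(n) = Theta(n^2 log n).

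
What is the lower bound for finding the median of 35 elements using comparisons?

To find the median of 35 elements, every element must be compared at least once, so the lower bound is Omega(n). The BFPRT algorithm achieves O(n), making this tight.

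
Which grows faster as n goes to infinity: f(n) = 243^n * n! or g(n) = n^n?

f(n) = 243^n * n! grows faster: by Stirling n! ~ sqrt(2 pi n)(n/e)^n, so 243^n n! / n^n ~ (243/e)^n sqrt(2 pi n) -> infinity since 243/e > 1.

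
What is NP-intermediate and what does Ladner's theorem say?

NP-intermediate problems are in NP but neither in P nor NP-complete (assuming P != NP). Ladner's theorem proves such problems exist if P != NP. Graph isomorphism and integer factoring are candidate NP-intermediate problems -- no polynomial algorithm is known, but no NP-completeness proof exists either.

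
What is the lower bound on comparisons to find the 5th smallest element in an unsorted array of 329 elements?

Finding the 5th smallest of 329 elements requires Omega(n) comparisons. Every element must participate in at least one comparison; otherwise it could be the 5th smallest.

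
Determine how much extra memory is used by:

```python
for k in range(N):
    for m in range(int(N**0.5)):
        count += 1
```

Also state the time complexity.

Space complexity: O(1).
Only a constant amount of auxiliary storage is used; nothing grows with n.
Time complexity: O(n * sqrt(n)).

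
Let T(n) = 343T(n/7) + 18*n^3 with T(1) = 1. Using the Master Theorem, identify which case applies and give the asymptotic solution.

a=343, b=7, f(n)=18*n^3.
log_7(343) = 3, so n^(log_b(a)) = n^3.
f(n) = Theta(n^3), so Case 2 applies.
T(n) = Theta(n^3 log n).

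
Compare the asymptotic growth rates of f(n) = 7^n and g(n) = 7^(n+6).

f(n) = 7^n and g(n) = 7^(n+6) are Theta of each other: 7^(n+6) = 7^6 * 7^n = Theta(7^n).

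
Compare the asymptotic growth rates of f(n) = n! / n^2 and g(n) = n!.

g(n) = n! grows faster: the ratio n!/(n!/n^2) = n^2 -> infinity.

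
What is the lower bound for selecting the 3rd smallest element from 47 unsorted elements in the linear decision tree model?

Selecting the 3rd smallest of 47 elements requires Omega(n) comparisons. Every element must be compared at least once. The BFPRT algorithm achieves O(n), making this tight.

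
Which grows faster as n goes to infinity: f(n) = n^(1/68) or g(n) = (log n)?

f(n) = n^(1/68) grows faster: any positive power of n dominates any polylog.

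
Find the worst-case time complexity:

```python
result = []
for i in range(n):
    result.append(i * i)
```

Time complexity: O(n).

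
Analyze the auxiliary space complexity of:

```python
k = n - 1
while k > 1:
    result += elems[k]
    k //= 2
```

Space complexity: O(1).
Only a constant amount of auxiliary storage is used; nothing grows with n.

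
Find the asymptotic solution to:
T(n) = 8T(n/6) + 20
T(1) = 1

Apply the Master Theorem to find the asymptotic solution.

a=8, b=6, f(n)=20. log_6(8) = 1.161. Case 1 of Master Theorem: T(n) = O(n^1.161).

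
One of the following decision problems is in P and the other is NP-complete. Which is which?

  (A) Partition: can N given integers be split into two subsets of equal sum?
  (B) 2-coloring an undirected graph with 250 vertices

(A) is NP-complete: Subset Sum reduces to it (one of Karp's 21 NP-complete problems).
(B) is P: 2-coloring is bipartiteness testing via BFS, O(V+E).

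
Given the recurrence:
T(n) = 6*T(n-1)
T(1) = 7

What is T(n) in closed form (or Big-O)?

Each step multiplies by 6. T(n) = T(1)*6^(n-1) = 7*6^(n-1).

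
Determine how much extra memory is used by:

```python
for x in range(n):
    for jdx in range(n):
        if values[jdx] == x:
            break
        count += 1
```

Space complexity: O(1).
Only a constant amount of auxiliary storage is used; nothing grows with n.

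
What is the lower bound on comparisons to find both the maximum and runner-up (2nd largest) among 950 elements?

Lower bound: finding the max needs 950-1 comparisons. By an adversary weight-doubling argument, the maximum element must personally win at least ceil(log_2(950)) = 10 comparisons in any correct algorithm. The 2nd largest is among those 10 direct losers, and distinguishing it requires 10-1 more comparisons. Total >= 950-1 + 10-1 = 958. A balanced tournament achieves this bound exactly.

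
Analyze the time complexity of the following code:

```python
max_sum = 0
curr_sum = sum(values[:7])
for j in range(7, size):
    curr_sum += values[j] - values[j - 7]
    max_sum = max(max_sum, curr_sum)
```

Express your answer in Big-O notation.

Time complexity: O(n).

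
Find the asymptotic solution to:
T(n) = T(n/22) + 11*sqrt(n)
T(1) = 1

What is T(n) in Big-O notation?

Each level contributes sqrt(n/22^k). Geometric series with ratio 1/sqrt(22) < 1 sums to O(sqrt(n)).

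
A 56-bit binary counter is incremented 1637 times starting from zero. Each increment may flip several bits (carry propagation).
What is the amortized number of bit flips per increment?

Bit i flips on every 2^i-th increment, so over 1637 increments bit i flips floor(1637/2^i) times. Summing over i: total flips < 2 * 1637. Amortized: < 2 = O(1) per increment.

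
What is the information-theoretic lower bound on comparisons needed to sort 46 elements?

There are 46! = 5502622159812088949850305428800254892961651752960000000000 possible orderings. Each comparison gives 1 bit. We need at least ceil(log_2(5502622159812088949850305428800254892961651752960000000000)) = 192 comparisons.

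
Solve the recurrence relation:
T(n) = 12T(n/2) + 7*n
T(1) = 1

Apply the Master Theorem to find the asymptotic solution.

a=12, b=2, f(n)=7*n. log_2(12) = 3.585. Case 1 of Master Theorem: T(n) = O(n^3.585).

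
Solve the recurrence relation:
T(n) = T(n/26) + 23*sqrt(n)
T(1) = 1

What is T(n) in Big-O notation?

Each level contributes sqrt(n/26^k). Geometric series with ratio 1/sqrt(26) < 1 sums to O(sqrt(n)).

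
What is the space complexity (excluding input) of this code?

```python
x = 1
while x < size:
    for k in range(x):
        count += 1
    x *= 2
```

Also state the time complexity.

Space complexity: O(1).
Only a constant amount of auxiliary storage is used; nothing grows with n.
Time complexity: O(n).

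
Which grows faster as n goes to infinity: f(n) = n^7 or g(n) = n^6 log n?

f(n) = n^7 grows faster: n^7 / (n^6 log n) = n/log n -> infinity.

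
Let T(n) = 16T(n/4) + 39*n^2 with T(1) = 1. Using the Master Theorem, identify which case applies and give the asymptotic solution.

a=16, b=4, f(n)=39*n^2.
log_4(16) = 2, so n^(log_b(a)) = n^2.
f(n) = Theta(n^2), so Case 2 applies.
T(n) = Theta(n^2 log n).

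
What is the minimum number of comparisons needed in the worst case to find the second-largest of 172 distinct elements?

Lower bound: finding the max needs 172-1 comparisons. By the adversary weight-doubling argument, the max must personally win >= ceil(log_2(172)) = 8 comparisons; the 2nd-largest is among those 8 losers, needing 8-1 more comparisons. Total >= 172-1 + 8-1 = 178. A balanced knockout tournament achieves this.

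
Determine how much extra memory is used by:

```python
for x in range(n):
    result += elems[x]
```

Space complexity: O(1).
Only a constant amount of auxiliary storage is used; nothing grows with n.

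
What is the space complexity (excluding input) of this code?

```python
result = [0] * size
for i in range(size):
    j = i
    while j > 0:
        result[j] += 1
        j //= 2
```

Space complexity: O(n).
Auxiliary storage grows linearly with the input size n in the worst case.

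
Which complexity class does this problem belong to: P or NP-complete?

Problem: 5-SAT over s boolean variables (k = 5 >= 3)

This problem is NP-complete: 3-SAT is NP-complete (Cook-Levin); k-SAT for k>=3 reduces from 3-SAT.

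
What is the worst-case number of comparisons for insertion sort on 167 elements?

Insertion sort on reverse-sorted input: 1 + 2 + ... + (167-1) = 13861 comparisons.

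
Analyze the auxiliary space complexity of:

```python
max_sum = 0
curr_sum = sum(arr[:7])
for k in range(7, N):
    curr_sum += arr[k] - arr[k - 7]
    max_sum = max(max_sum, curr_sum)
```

Space complexity: O(1).
Only a constant amount of auxiliary storage is used; nothing grows with n.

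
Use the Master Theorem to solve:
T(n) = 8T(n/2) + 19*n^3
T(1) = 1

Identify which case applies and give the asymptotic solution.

a=8, b=2, f(n)=19*n^3.
log_2(8) = 3, so n^(log_b(a)) = n^3.
f(n) = Theta(n^3), so Case 2 applies.
T(n) = Theta(n^3 log n).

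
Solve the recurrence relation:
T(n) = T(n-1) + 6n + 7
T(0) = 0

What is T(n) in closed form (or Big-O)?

Dominant term in sum is 6*sum(i, i=1..n) = 6*n*(n+1)/2 = O(n^2).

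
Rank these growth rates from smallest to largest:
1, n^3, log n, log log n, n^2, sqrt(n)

Ordered by growth rate: 1 < log log n < log n < sqrt(n) < n^2 < n^3.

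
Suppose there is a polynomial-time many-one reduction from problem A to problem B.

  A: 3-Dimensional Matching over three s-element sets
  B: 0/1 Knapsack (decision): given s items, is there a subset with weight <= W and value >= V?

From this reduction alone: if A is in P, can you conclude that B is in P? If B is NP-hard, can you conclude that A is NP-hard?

A poly-time reduction A <=_p B transfers tractability DOWN (B easy => A easy) and hardness UP (A hard => B hard), not the reverse.
From A in P, the reduction alone does NOT give B in P: any problem in P trivially reduces to SAT, yet SAT is not known to be in P.
From B NP-hard, the reduction alone does NOT give A NP-hard: again, easy problems reduce to hard ones.
(Here in fact A is NP-complete and B is NP-complete.)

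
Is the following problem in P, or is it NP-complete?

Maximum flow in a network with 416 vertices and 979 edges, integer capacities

This problem is in P: Edmonds-Karp / push-relabel run in polynomial time.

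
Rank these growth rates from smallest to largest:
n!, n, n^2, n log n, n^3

Ordered by growth rate: n < n log n < n^2 < n^3 < n!.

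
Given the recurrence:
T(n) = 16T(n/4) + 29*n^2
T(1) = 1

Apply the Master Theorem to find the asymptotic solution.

a=16, b=4, f(n)=29*n^2. log_4(16) = 2. Case 2: T(n) = O(n^2 log n).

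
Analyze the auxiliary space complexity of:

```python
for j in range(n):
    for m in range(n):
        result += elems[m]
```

Space complexity: O(1).
Only a constant amount of auxiliary storage is used; nothing grows with n.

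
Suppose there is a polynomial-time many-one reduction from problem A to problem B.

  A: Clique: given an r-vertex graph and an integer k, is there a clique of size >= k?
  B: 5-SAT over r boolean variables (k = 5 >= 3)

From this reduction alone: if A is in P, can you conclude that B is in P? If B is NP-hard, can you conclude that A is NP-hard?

A poly-time reduction A <=_p B transfers tractability DOWN (B easy => A easy) and hardness UP (A hard => B hard), not the reverse.
From A in P, the reduction alone does NOT give B in P: any problem in P trivially reduces to SAT, yet SAT is not known to be in P.
From B NP-hard, the reduction alone does NOT give A NP-hard: again, easy problems reduce to hard ones.
(Here in fact A is NP-complete and B is NP-complete.)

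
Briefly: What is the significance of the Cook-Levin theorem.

The Cook-Levin theorem proves that SAT is NP-complete. It was the first problem shown to be NP-complete, establishing the foundation for proving other problems NP-complete via reductions from SAT.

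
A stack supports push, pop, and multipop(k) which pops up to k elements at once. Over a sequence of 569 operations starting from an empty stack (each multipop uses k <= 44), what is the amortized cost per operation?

Each element is pushed exactly once and popped at most once (whether by pop or as part of a multipop). So the total number of individual pops over the whole sequence is at most the number of pushes, which is at most 569. Total work <= 2 * 569, hence O(1) amortized per operation.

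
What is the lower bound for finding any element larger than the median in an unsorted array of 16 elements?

To find an element larger than the median of 16 elements, we must see Omega(n) elements. Without seeing enough elements, an adversary can make any unseen element the median.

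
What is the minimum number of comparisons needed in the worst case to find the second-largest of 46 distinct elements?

Lower bound: finding the max needs 46-1 comparisons. By the adversary weight-doubling argument, the max must personally win >= ceil(log_2(46)) = 6 comparisons; the 2nd-largest is among those 6 losers, needing 6-1 more comparisons. Total >= 46-1 + 6-1 = 50. A balanced knockout tournament achieves this.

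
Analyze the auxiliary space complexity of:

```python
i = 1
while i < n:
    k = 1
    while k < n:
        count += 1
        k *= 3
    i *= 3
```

Space complexity: O(1).
Only a constant amount of auxiliary storage is used; nothing grows with n.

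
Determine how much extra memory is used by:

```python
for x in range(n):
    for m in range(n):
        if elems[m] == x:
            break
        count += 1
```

Space complexity: O(1).
Only a constant amount of auxiliary storage is used; nothing grows with n.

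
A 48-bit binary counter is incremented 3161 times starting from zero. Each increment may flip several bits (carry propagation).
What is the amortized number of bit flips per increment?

Bit i flips on every 2^i-th increment, so over 3161 increments bit i flips floor(3161/2^i) times. Summing over i: total flips < 2 * 3161. Amortized: < 2 = O(1) per increment.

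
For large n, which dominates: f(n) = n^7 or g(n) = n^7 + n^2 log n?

f(n) = n^7 and g(n) = n^7 + n^2 log n are Theta of each other: the lower-order n^2 log n term is o(n^7); both are Theta(n^7).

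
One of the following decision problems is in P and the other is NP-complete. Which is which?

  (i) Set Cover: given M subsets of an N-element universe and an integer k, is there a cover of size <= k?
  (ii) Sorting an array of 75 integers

(i) is NP-complete: one of Karp's 21 NP-complete problems (with k part of the input).
(ii) is P: merge sort runs in O(n log n).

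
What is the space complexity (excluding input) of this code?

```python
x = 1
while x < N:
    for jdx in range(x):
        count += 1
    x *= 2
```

Space complexity: O(1).
Only a constant amount of auxiliary storage is used; nothing grows with n.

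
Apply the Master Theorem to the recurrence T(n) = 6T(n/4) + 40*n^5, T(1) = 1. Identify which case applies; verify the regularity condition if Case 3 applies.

a=6, b=4, f(n)=40*n^5.
log_4(6) = 1.292 < 5.
f(n) = Omega(n^(1.292+epsilon)) for some epsilon > 0, so Case 3 is the candidate.
Regularity: a*f(n/b) = 6*40*(n/4)^5 = (6/1024)*40*n^5 <= c*f(n) with c = 6/1024 < 1. Satisfied.
Case 3: T(n) = Theta(n^5).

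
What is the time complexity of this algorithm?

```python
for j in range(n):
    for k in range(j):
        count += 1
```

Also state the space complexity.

Time complexity: O(n^2).
Space complexity: O(1).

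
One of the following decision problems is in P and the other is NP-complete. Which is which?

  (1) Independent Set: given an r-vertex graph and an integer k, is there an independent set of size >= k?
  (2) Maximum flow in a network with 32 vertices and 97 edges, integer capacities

(1) is NP-complete: complement of Clique (with k part of the input).
(2) is P: Edmonds-Karp / push-relabel run in polynomial time.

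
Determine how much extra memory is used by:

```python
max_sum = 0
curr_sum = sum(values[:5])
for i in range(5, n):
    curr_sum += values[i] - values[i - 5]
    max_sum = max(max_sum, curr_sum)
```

Space complexity: O(1).
Only a constant amount of auxiliary storage is used; nothing grows with n.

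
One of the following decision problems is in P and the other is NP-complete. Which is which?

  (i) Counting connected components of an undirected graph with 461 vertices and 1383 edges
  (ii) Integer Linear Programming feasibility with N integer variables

(i) is P: BFS/DFS visits each vertex and edge once: O(V+E).
(ii) is NP-complete: ILP feasibility is NP-complete (LP relaxation is in P).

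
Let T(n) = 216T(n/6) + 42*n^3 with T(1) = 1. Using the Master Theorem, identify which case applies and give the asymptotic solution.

a=216, b=6, f(n)=42*n^3.
log_6(216) = 3, so n^(log_b(a)) = n^3.
f(n) = Theta(n^3), so Case 2 applies.
T(n) = Theta(n^3 log n).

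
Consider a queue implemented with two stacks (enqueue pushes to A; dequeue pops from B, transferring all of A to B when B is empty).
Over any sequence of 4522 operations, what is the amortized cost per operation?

Each element is pushed to A once, popped once, pushed to B once, and popped once: 4 unit operations over its lifetime. Over 4522 operations the total work is O(4522). Amortized O(1) per enqueue/dequeue.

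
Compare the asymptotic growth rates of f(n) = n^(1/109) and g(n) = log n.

f(n) = n^(1/109) grows faster: any positive power of n dominates log n.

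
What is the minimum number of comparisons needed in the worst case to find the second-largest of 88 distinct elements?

Lower bound: finding the max needs 88-1 comparisons. By the adversary weight-doubling argument, the max must personally win >= ceil(log_2(88)) = 7 comparisons; the 2nd-largest is among those 7 losers, needing 7-1 more comparisons. Total >= 88-1 + 7-1 = 93. A balanced knockout tournament achieves this.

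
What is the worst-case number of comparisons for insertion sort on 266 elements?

Insertion sort on reverse-sorted input: 1 + 2 + ... + (266-1) = 35245 comparisons.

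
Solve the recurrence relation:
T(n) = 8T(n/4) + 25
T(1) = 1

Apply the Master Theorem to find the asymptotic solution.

a=8, b=4, f(n)=25. log_4(8) = 1.5. Case 1 of Master Theorem: T(n) = O(n^1.5).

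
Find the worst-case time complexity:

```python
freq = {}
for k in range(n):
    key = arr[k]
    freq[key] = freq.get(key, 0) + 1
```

Time complexity: O(n).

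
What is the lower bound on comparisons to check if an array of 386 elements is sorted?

To verify 386 elements are sorted, we must compare each consecutive pair. Skipping any pair allows an adversary to swap them. Therefore 385 comparisons are necessary and sufficient.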